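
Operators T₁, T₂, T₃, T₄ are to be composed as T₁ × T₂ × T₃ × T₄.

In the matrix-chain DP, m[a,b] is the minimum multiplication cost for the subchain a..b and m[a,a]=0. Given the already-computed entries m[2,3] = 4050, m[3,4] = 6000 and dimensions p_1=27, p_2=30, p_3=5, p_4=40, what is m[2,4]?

9450

m[2,4] = min over k∈[2,3] of m[2,k]+m[k+1,4]+p_{1}·p_k·p_{4}.
k=2: 0 + 6000 + 27·30·40 = 38400; k=3: 4050 + 0 + 27·5·40 = 9450.
Minimum: 9450 at k=3.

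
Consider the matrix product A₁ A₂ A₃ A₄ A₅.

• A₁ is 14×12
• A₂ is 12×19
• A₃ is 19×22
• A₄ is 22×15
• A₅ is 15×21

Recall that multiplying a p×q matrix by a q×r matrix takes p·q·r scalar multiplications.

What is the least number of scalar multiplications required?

15906

Adjacent pairs: A₁A₂ = 14·12·19 = 3192; A₂A₃ = 12·19·22 = 5016; A₃A₄ = 19·22·15 = 6270; A₄A₅ = 22·15·21 = 6930.
Length 3: A₁..A₃: k=1: 0+5016+14·12·22=8712; k=2: 3192+0+14·19·22=9044 → min 8712 | A₂..A₄: k=2: 0+6270+12·19·15=9690; k=3: 5016+0+12·22·15=8976 → min 8976 | A₃..A₅: k=3: 0+6930+19·22·21=15708; k=4: 6270+0+19·15·21=12255 → min 12255.
Length 4: A₁..A₄: k=1: 0+8976+14·12·15=11496; k=2: 3192+6270+14·19·15=13452; k=3: 8712+0+14·22·15=13332 → min 11496 | A₂..A₅: k=2: 0+12255+12·19·21=17043; k=3: 5016+6930+12·22·21=17490; k=4: 8976+0+12·15·21=12756 → min 12756.
Length 5: A₁..A₅: k=1: 0+12756+14·12·21=16284; k=2: 3192+12255+14·19·21=21033; k=3: 8712+6930+14·22·21=22110; k=4: 11496+0+14·15·21=15906 → min 15906.
Optimal order: ((A₁ ((A₂ A₃) A₄)) A₅) with cost 15906.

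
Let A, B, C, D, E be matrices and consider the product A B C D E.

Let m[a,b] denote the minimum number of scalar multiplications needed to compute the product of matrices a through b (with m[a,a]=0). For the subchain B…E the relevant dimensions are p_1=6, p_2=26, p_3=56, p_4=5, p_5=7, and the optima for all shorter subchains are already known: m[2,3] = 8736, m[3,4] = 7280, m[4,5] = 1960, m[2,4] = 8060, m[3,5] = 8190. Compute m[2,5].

m[2,5] = min over k∈[2,4] of m[2,k]+m[k+1,5]+p_{1}·p_k·p_{5}.
k=2: 0 + 8190 + 6·26·7 = 9282; k=3: 8736 + 1960 + 6·56·7 = 13048; k=4: 8060 + 0 + 6·5·7 = 8270.
Minimum: 8270 at k=4.

8270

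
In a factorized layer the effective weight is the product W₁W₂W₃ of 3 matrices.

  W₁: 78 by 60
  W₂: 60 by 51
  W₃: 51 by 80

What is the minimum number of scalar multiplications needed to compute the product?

Order (W₁(W₂W₃)): (W₂W₃): 60×51 by 51×80 → 60×80, cost 60·51·80 = 244800; (W₁(W₂W₃)): 78×60 by 60×80 → 78×80, cost 78·60·80 = 374400; cumulative 619200. Total 619200.
Order ((W₁W₂)W₃): (W₁W₂): 78×60 by 60×51 → 78×51, cost 78·60·51 = 238680; ((W₁W₂)W₃): 78×51 by 51×80 → 78×80, cost 78·51·80 = 318240; cumulative 556920. Total 556920.
Minimum: 556920.

556920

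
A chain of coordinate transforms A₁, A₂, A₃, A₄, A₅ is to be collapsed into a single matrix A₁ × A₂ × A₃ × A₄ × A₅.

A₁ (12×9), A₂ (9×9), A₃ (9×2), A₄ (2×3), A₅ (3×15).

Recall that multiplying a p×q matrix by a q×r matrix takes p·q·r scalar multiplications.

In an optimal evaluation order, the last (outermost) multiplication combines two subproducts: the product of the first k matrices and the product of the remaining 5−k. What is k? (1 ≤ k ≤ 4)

3

Adjacent pairs: A₁A₂ = 12·9·9 = 972; A₂A₃ = 9·9·2 = 162; A₃A₄ = 9·2·3 = 54; A₄A₅ = 2·3·15 = 90.
Length 3: A₁..A₃: k=1: 0+162+12·9·2=378; k=2: 972+0+12·9·2=1188 → min 378 | A₂..A₄: k=2: 0+54+9·9·3=297; k=3: 162+0+9·2·3=216 → min 216 | A₃..A₅: k=3: 0+90+9·2·15=360; k=4: 54+0+9·3·15=459 → min 360.
Length 4: A₁..A₄: k=1: 0+216+12·9·3=540; k=2: 972+54+12·9·3=1350; k=3: 378+0+12·2·3=450 → min 450 | A₂..A₅: k=2: 0+360+9·9·15=1575; k=3: 162+90+9·2·15=522; k=4: 216+0+9·3·15=621 → min 522.
Top-level splits: k=1: (A₁..A₁)·(A₂..A₅) → 0+522+12·9·15 = 2142; k=2: (A₁..A₂)·(A₃..A₅) → 972+360+12·9·15 = 2952; k=3: (A₁..A₃)·(A₄..A₅) → 378+90+12·2·15 = 828; k=4: (A₁..A₄)·(A₅..A₅) → 450+0+12·3·15 = 990.
Best split is after A₃, i.e. k = 3.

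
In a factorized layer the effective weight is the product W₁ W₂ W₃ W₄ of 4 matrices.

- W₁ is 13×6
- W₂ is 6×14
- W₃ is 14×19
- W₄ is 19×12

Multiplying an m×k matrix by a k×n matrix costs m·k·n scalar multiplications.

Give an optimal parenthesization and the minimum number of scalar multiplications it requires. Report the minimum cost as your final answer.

Adjacent pairs: W₁W₂ = 13·6·14 = 1092; W₂W₃ = 6·14·19 = 1596; W₃W₄ = 14·19·12 = 3192.
Length 3: W₁..W₃: k=1: 0+1596+13·6·19=3078; k=2: 1092+0+13·14·19=4550 → min 3078 | W₂..W₄: k=2: 0+3192+6·14·12=4200; k=3: 1596+0+6·19·12=2964 → min 2964.
Length 4: W₁..W₄: k=1: 0+2964+13·6·12=3900; k=2: 1092+3192+13·14·12=6468; k=3: 3078+0+13·19·12=6042 → min 3900.
Optimal parenthesization: (W₁ ((W₂ W₃) W₄)) with cost 3900.

3900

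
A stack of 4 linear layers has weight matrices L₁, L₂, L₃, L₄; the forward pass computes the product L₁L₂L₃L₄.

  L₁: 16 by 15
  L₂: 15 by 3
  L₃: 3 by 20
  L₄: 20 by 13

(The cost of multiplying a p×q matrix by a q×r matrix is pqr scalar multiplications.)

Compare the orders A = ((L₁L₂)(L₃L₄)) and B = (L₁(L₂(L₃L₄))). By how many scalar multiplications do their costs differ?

2361

Order A = ((L₁L₂)(L₃L₄)): (L₁L₂): 16×15 by 15×3 → 16×3, cost 16·15·3 = 720; (L₃L₄): 3×20 by 20×13 → 3×13, cost 3·20·13 = 780; ((L₁L₂)(L₃L₄)): 16×3 by 3×13 → 16×13, cost 16·3·13 = 624; cumulative 2124. Total 2124.
Order B = (L₁(L₂(L₃L₄))): (L₃L₄): 3×20 by 20×13 → 3×13, cost 3·20·13 = 780; (L₂(L₃L₄)): 15×3 by 3×13 → 15×13, cost 15·3·13 = 585; cumulative 1365; (L₁(L₂(L₃L₄))): 16×15 by 15×13 → 16×13, cost 16·15·13 = 3120; cumulative 4485. Total 4485.
Difference: |2124 − 4485| = 2361.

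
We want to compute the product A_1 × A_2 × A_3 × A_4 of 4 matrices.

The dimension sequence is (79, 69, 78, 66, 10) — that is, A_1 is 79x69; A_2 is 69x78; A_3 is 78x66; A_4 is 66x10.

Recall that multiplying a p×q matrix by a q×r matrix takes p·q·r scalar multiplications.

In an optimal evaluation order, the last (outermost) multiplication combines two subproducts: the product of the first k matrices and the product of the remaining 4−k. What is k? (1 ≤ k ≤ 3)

1

Adjacent pairs: A_1A_2 = 79·69·78 = 425178; A_2A_3 = 69·78·66 = 355212; A_3A_4 = 78·66·10 = 51480.
Length 3: A_1..A_3: k=1: 0+355212+79·69·66=714978; k=2: 425178+0+79·78·66=831870 → min 714978 | A_2..A_4: k=2: 0+51480+69·78·10=105300; k=3: 355212+0+69·66·10=400752 → min 105300.
Top-level splits: k=1: (A_1..A_1)·(A_2..A_4) → 0+105300+79·69·10 = 159810; k=2: (A_1..A_2)·(A_3..A_4) → 425178+51480+79·78·10 = 538278; k=3: (A_1..A_3)·(A_4..A_4) → 714978+0+79·66·10 = 767118.
Best split is after A_1, i.e. k = 1.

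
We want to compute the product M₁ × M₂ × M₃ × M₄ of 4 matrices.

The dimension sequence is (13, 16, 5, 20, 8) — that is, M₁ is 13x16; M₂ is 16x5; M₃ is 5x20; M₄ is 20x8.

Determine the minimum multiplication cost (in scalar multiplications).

Adjacent pairs: M₁M₂ = 13·16·5 = 1040; M₂M₃ = 16·5·20 = 1600; M₃M₄ = 5·20·8 = 800.
Length 3: M₁..M₃: k=1: 0+1600+13·16·20=5760; k=2: 1040+0+13·5·20=2340 → min 2340 | M₂..M₄: k=2: 0+800+16·5·8=1440; k=3: 1600+0+16·20·8=4160 → min 1440.
Length 4: M₁..M₄: k=1: 0+1440+13·16·8=3104; k=2: 1040+800+13·5·8=2360; k=3: 2340+0+13·20·8=4420 → min 2360.
Optimal order: ((M₁ × M₂) × (M₃ × M₄)) with cost 2360.

2360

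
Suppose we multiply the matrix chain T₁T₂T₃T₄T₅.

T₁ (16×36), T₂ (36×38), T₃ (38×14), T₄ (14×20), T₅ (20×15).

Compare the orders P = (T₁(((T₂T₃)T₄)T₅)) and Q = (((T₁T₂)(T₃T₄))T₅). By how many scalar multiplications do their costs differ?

816

Order P = (T₁(((T₂T₃)T₄)T₅)): (T₂T₃): 36×38 by 38×14 → 36×14, cost 36·38·14 = 19152; ((T₂T₃)T₄): 36×14 by 14×20 → 36×20, cost 36·14·20 = 10080; cumulative 29232; (((T₂T₃)T₄)T₅): 36×20 by 20×15 → 36×15, cost 36·20·15 = 10800; cumulative 40032; (T₁(((T₂T₃)T₄)T₅)): 16×36 by 36×15 → 16×15, cost 16·36·15 = 8640; cumulative 48672. Total 48672.
Order Q = (((T₁T₂)(T₃T₄))T₅): (T₁T₂): 16×36 by 36×38 → 16×38, cost 16·36·38 = 21888; (T₃T₄): 38×14 by 14×20 → 38×20, cost 38·14·20 = 10640; ((T₁T₂)(T₃T₄)): 16×38 by 38×20 → 16×20, cost 16·38·20 = 12160; cumulative 44688; (((T₁T₂)(T₃T₄))T₅): 16×20 by 20×15 → 16×15, cost 16·20·15 = 4800; cumulative 49488. Total 49488.
Difference: |48672 − 49488| = 816.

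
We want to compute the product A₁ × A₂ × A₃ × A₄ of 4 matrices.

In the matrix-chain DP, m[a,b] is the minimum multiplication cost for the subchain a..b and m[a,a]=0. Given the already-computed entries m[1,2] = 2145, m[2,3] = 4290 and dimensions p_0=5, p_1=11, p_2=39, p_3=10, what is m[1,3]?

m[1,3] = min over k∈[1,2] of m[1,k]+m[k+1,3]+p_{0}·p_k·p_{3}.
k=1: 0 + 4290 + 5·11·10 = 4840; k=2: 2145 + 0 + 5·39·10 = 4095.
Minimum: 4095 at k=2.

4095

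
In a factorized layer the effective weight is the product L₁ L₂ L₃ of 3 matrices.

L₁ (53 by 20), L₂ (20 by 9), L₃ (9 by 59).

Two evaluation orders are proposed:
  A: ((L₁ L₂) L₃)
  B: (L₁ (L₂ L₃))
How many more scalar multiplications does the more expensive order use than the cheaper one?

35477

Order A = ((L₁ L₂) L₃): (L₁ L₂): 53×20 by 20×9 → 53×9, cost 53·20·9 = 9540; ((L₁ L₂) L₃): 53×9 by 9×59 → 53×59, cost 53·9·59 = 28143; cumulative 37683. Total 37683.
Order B = (L₁ (L₂ L₃)): (L₂ L₃): 20×9 by 9×59 → 20×59, cost 20·9·59 = 10620; (L₁ (L₂ L₃)): 53×20 by 20×59 → 53×59, cost 53·20·59 = 62540; cumulative 73160. Total 73160.
Difference: |37683 − 73160| = 35477.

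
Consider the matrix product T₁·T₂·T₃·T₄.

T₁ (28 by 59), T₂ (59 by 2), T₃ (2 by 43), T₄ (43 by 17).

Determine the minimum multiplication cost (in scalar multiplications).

5718

Adjacent pairs: T₁T₂ = 28·59·2 = 3304; T₂T₃ = 59·2·43 = 5074; T₃T₄ = 2·43·17 = 1462.
Length 3: T₁..T₃: k=1: 0+5074+28·59·43=76110; k=2: 3304+0+28·2·43=5712 → min 5712 | T₂..T₄: k=2: 0+1462+59·2·17=3468; k=3: 5074+0+59·43·17=48203 → min 3468.
Length 4: T₁..T₄: k=1: 0+3468+28·59·17=31552; k=2: 3304+1462+28·2·17=5718; k=3: 5712+0+28·43·17=26180 → min 5718.
Optimal order: ((T₁·T₂)·(T₃·T₄)) with cost 5718.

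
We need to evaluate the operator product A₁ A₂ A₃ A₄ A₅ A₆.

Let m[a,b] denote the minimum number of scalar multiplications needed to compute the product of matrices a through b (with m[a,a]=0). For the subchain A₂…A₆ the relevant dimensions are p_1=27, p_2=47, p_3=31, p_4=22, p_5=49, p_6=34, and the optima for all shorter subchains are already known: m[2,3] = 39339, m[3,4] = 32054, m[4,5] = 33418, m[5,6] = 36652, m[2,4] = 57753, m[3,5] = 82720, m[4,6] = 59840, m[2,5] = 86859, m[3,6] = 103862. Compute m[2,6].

114601

m[2,6] = min over k∈[2,5] of m[2,k]+m[k+1,6]+p_{1}·p_k·p_{6}.
k=2: 0 + 103862 + 27·47·34 = 147008; k=3: 39339 + 59840 + 27·31·34 = 127637; k=4: 57753 + 36652 + 27·22·34 = 114601; k=5: 86859 + 0 + 27·49·34 = 131841.
Minimum: 114601 at k=4.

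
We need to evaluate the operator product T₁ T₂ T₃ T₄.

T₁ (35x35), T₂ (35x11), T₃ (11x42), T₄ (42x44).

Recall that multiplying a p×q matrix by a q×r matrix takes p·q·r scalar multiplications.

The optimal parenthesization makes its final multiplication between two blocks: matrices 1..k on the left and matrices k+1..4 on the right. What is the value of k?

2

Adjacent pairs: T₁T₂ = 35·35·11 = 13475; T₂T₃ = 35·11·42 = 16170; T₃T₄ = 11·42·44 = 20328.
Length 3: T₁..T₃: k=1: 0+16170+35·35·42=67620; k=2: 13475+0+35·11·42=29645 → min 29645 | T₂..T₄: k=2: 0+20328+35·11·44=37268; k=3: 16170+0+35·42·44=80850 → min 37268.
Top-level splits: k=1: (T₁..T₁)·(T₂..T₄) → 0+37268+35·35·44 = 91168; k=2: (T₁..T₂)·(T₃..T₄) → 13475+20328+35·11·44 = 50743; k=3: (T₁..T₃)·(T₄..T₄) → 29645+0+35·42·44 = 94325.
Best split is after T₂, i.e. k = 2.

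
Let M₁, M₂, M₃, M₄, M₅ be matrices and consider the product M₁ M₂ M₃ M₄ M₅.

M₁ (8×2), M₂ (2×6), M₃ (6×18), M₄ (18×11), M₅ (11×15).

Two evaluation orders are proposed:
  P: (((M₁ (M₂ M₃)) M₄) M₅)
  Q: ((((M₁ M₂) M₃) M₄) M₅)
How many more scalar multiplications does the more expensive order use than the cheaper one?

456

Order P = (((M₁ (M₂ M₃)) M₄) M₅): (M₂ M₃): 2×6 by 6×18 → 2×18, cost 2·6·18 = 216; (M₁ (M₂ M₃)): 8×2 by 2×18 → 8×18, cost 8·2·18 = 288; cumulative 504; ((M₁ (M₂ M₃)) M₄): 8×18 by 18×11 → 8×11, cost 8·18·11 = 1584; cumulative 2088; (((M₁ (M₂ M₃)) M₄) M₅): 8×11 by 11×15 → 8×15, cost 8·11·15 = 1320; cumulative 3408. Total 3408.
Order Q = ((((M₁ M₂) M₃) M₄) M₅): (M₁ M₂): 8×2 by 2×6 → 8×6, cost 8·2·6 = 96; ((M₁ M₂) M₃): 8×6 by 6×18 → 8×18, cost 8·6·18 = 864; cumulative 960; (((M₁ M₂) M₃) M₄): 8×18 by 18×11 → 8×11, cost 8·18·11 = 1584; cumulative 2544; ((((M₁ M₂) M₃) M₄) M₅): 8×11 by 11×15 → 8×15, cost 8·11·15 = 1320; cumulative 3864. Total 3864.
Difference: |3408 − 3864| = 456.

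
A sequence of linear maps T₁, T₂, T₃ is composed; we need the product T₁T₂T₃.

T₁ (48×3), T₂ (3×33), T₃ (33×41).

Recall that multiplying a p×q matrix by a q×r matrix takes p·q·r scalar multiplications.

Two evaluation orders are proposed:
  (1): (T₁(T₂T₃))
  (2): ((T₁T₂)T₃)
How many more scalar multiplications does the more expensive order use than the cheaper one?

Order (1) = (T₁(T₂T₃)): (T₂T₃): 3×33 by 33×41 → 3×41, cost 3·33·41 = 4059; (T₁(T₂T₃)): 48×3 by 3×41 → 48×41, cost 48·3·41 = 5904; cumulative 9963. Total 9963.
Order (2) = ((T₁T₂)T₃): (T₁T₂): 48×3 by 3×33 → 48×33, cost 48·3·33 = 4752; ((T₁T₂)T₃): 48×33 by 33×41 → 48×41, cost 48·33·41 = 64944; cumulative 69696. Total 69696.
Difference: |9963 − 69696| = 59733.

59733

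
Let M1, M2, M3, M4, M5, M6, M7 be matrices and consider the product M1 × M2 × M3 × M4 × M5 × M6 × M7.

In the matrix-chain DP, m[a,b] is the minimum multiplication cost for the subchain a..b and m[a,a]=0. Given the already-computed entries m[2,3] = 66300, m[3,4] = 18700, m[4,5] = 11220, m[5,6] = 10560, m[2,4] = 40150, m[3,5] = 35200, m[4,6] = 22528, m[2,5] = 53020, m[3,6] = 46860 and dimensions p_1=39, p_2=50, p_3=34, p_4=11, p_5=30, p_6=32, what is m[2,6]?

m[2,6] = min over k∈[2,5] of m[2,k]+m[k+1,6]+p_{1}·p_k·p_{6}.
k=2: 0 + 46860 + 39·50·32 = 109260; k=3: 66300 + 22528 + 39·34·32 = 131260; k=4: 40150 + 10560 + 39·11·32 = 64438; k=5: 53020 + 0 + 39·30·32 = 90460.
Minimum: 64438 at k=4.

64438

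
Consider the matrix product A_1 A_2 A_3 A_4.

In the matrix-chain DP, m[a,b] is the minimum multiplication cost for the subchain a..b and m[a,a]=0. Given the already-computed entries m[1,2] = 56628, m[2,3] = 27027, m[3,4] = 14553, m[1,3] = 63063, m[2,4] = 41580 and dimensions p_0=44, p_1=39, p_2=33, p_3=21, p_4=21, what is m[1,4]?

m[1,4] = min over k∈[1,3] of m[1,k]+m[k+1,4]+p_{0}·p_k·p_{4}.
k=1: 0 + 41580 + 44·39·21 = 77616; k=2: 56628 + 14553 + 44·33·21 = 101673; k=3: 63063 + 0 + 44·21·21 = 82467.
Minimum: 77616 at k=1.

77616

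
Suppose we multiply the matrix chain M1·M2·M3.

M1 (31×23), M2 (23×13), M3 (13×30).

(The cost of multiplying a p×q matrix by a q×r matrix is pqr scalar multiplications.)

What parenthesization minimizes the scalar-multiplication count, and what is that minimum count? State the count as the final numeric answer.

(M1·(M2·M3)): cost 30360.
((M1·M2)·M3): cost 21359.
Optimal: ((M1·M2)·M3) with cost 21359.

21359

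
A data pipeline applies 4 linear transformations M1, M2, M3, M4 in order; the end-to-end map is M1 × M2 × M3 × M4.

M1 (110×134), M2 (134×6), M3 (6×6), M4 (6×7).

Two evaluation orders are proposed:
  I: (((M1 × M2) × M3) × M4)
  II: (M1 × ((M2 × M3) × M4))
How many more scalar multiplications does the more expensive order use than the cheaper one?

16612

Order I = (((M1 × M2) × M3) × M4): (M1 × M2): 110×134 by 134×6 → 110×6, cost 110·134·6 = 88440; ((M1 × M2) × M3): 110×6 by 6×6 → 110×6, cost 110·6·6 = 3960; cumulative 92400; (((M1 × M2) × M3) × M4): 110×6 by 6×7 → 110×7, cost 110·6·7 = 4620; cumulative 97020. Total 97020.
Order II = (M1 × ((M2 × M3) × M4)): (M2 × M3): 134×6 by 6×6 → 134×6, cost 134·6·6 = 4824; ((M2 × M3) × M4): 134×6 by 6×7 → 134×7, cost 134·6·7 = 5628; cumulative 10452; (M1 × ((M2 × M3) × M4)): 110×134 by 134×7 → 110×7, cost 110·134·7 = 103180; cumulative 113632. Total 113632.
Difference: |97020 − 113632| = 16612.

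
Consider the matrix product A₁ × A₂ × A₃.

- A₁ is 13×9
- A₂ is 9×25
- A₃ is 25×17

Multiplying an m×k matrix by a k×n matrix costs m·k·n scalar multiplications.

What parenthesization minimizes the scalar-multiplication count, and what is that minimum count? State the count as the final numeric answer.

(A₁ × (A₂ × A₃)): cost 5814.
((A₁ × A₂) × A₃): cost 8450.
Optimal: (A₁ × (A₂ × A₃)) with cost 5814.

5814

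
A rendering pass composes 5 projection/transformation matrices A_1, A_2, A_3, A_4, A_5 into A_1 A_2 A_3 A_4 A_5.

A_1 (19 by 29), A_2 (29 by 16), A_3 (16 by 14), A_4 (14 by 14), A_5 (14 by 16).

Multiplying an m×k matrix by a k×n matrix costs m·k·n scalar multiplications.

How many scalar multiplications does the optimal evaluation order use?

Adjacent pairs: A_1A_2 = 19·29·16 = 8816; A_2A_3 = 29·16·14 = 6496; A_3A_4 = 16·14·14 = 3136; A_4A_5 = 14·14·16 = 3136.
Length 3: A_1..A_3: k=1: 0+6496+19·29·14=14210; k=2: 8816+0+19·16·14=13072 → min 13072 | A_2..A_4: k=2: 0+3136+29·16·14=9632; k=3: 6496+0+29·14·14=12180 → min 9632 | A_3..A_5: k=3: 0+3136+16·14·16=6720; k=4: 3136+0+16·14·16=6720 → min 6720.
Length 4: A_1..A_4: k=1: 0+9632+19·29·14=17346; k=2: 8816+3136+19·16·14=16208; k=3: 13072+0+19·14·14=16796 → min 16208 | A_2..A_5: k=2: 0+6720+29·16·16=14144; k=3: 6496+3136+29·14·16=16128; k=4: 9632+0+29·14·16=16128 → min 14144.
Length 5: A_1..A_5: k=1: 0+14144+19·29·16=22960; k=2: 8816+6720+19·16·16=20400; k=3: 13072+3136+19·14·16=20464; k=4: 16208+0+19·14·16=20464 → min 20400.
Optimal order: ((A_1 A_2) (A_3 (A_4 A_5))) with cost 20400.

20400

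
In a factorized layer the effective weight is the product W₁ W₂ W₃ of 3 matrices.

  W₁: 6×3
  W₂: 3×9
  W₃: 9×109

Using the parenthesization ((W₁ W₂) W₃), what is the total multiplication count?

6048

(W₁ W₂): 6×3 by 3×9 → 6×9, cost 6·3·9 = 162
((W₁ W₂) W₃): 6×9 by 9×109 → 6×109, cost 6·9·109 = 5886; cumulative 6048
Total: 6048 scalar multiplications.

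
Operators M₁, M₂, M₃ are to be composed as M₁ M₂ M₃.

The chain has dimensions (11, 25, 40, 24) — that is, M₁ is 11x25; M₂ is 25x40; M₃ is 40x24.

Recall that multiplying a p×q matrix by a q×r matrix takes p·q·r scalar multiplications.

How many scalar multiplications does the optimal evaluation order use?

21560

Order (M₁ (M₂ M₃)): (M₂ M₃): 25×40 by 40×24 → 25×24, cost 25·40·24 = 24000; (M₁ (M₂ M₃)): 11×25 by 25×24 → 11×24, cost 11·25·24 = 6600; cumulative 30600. Total 30600.
Order ((M₁ M₂) M₃): (M₁ M₂): 11×25 by 25×40 → 11×40, cost 11·25·40 = 11000; ((M₁ M₂) M₃): 11×40 by 40×24 → 11×24, cost 11·40·24 = 10560; cumulative 21560. Total 21560.
Minimum: 21560.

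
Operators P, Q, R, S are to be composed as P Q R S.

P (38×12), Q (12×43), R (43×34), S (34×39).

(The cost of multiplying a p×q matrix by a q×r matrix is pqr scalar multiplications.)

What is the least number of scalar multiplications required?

51240

Adjacent pairs: PQ = 38·12·43 = 19608; QR = 12·43·34 = 17544; RS = 43·34·39 = 57018.
Length 3: P..R: k=1: 0+17544+38·12·34=33048; k=2: 19608+0+38·43·34=75164 → min 33048 | Q..S: k=2: 0+57018+12·43·39=77142; k=3: 17544+0+12·34·39=33456 → min 33456.
Length 4: P..S: k=1: 0+33456+38·12·39=51240; k=2: 19608+57018+38·43·39=140352; k=3: 33048+0+38·34·39=83436 → min 51240.
Optimal order: (P ((Q R) S)) with cost 51240.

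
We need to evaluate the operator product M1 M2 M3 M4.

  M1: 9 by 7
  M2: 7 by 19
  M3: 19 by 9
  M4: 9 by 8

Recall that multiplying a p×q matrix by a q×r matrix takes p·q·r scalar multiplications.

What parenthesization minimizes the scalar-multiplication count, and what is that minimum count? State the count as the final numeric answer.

Adjacent pairs: M1M2 = 9·7·19 = 1197; M2M3 = 7·19·9 = 1197; M3M4 = 19·9·8 = 1368.
Length 3: M1..M3: k=1: 0+1197+9·7·9=1764; k=2: 1197+0+9·19·9=2736 → min 1764 | M2..M4: k=2: 0+1368+7·19·8=2432; k=3: 1197+0+7·9·8=1701 → min 1701.
Length 4: M1..M4: k=1: 0+1701+9·7·8=2205; k=2: 1197+1368+9·19·8=3933; k=3: 1764+0+9·9·8=2412 → min 2205.
Optimal parenthesization: (M1 ((M2 M3) M4)) with cost 2205.

2205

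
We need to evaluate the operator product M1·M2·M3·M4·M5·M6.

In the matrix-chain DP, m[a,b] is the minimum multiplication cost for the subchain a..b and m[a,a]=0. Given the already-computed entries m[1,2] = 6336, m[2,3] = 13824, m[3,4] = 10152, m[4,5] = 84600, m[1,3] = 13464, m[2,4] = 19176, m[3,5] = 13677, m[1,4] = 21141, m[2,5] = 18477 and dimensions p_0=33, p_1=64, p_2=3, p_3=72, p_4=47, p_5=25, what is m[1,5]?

22488

m[1,5] = min over k∈[1,4] of m[1,k]+m[k+1,5]+p_{0}·p_k·p_{5}.
k=1: 0 + 18477 + 33·64·25 = 71277; k=2: 6336 + 13677 + 33·3·25 = 22488; k=3: 13464 + 84600 + 33·72·25 = 157464; k=4: 21141 + 0 + 33·47·25 = 59916.
Minimum: 22488 at k=2.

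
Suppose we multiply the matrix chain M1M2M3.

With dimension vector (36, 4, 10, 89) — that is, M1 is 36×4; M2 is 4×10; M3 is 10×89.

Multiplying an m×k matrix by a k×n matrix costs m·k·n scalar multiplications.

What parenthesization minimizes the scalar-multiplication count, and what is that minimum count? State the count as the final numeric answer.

16376

(M1(M2M3)): cost 16376.
((M1M2)M3): cost 33480.
Optimal: (M1(M2M3)) with cost 16376.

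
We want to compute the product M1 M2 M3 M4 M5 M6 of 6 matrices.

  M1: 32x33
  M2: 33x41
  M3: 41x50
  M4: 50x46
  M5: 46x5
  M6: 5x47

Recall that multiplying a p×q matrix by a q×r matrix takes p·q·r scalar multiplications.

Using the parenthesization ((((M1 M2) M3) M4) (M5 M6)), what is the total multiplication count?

262490

(M1 M2): 32×33 by 33×41 → 32×41, cost 32·33·41 = 43296
((M1 M2) M3): 32×41 by 41×50 → 32×50, cost 32·41·50 = 65600; cumulative 108896
(((M1 M2) M3) M4): 32×50 by 50×46 → 32×46, cost 32·50·46 = 73600; cumulative 182496
(M5 M6): 46×5 by 5×47 → 46×47, cost 46·5·47 = 10810
((((M1 M2) M3) M4) (M5 M6)): 32×46 by 46×47 → 32×47, cost 32·46·47 = 69184; cumulative 262490
Total: 262490 scalar multiplications.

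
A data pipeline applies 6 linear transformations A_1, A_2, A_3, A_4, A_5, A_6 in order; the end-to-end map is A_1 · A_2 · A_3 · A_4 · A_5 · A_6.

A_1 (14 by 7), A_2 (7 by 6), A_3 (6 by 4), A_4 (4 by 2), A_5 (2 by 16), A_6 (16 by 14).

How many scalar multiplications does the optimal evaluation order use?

Adjacent pairs: A_1A_2 = 14·7·6 = 588; A_2A_3 = 7·6·4 = 168; A_3A_4 = 6·4·2 = 48; A_4A_5 = 4·2·16 = 128; A_5A_6 = 2·16·14 = 448.
Length 3: A_1..A_3: k=1: 0+168+14·7·4=560; k=2: 588+0+14·6·4=924 → min 560 | A_2..A_4: k=2: 0+48+7·6·2=132; k=3: 168+0+7·4·2=224 → min 132 | A_3..A_5: k=3: 0+128+6·4·16=512; k=4: 48+0+6·2·16=240 → min 240 | A_4..A_6: k=4: 0+448+4·2·14=560; k=5: 128+0+4·16·14=1024 → min 560.
Length 4: A_1..A_4: k=1: 0+132+14·7·2=328; k=2: 588+48+14·6·2=804; k=3: 560+0+14·4·2=672 → min 328 | A_2..A_5: k=2: 0+240+7·6·16=912; k=3: 168+128+7·4·16=744; k=4: 132+0+7·2·16=356 → min 356 | A_3..A_6: k=3: 0+560+6·4·14=896; k=4: 48+448+6·2·14=664; k=5: 240+0+6·16·14=1584 → min 664.
Length 5: A_1..A_5: k=1: 0+356+14·7·16=1924; k=2: 588+240+14·6·16=2172; k=3: 560+128+14·4·16=1584; k=4: 328+0+14·2·16=776 → min 776 | A_2..A_6: k=2: 0+664+7·6·14=1252; k=3: 168+560+7·4·14=1120; k=4: 132+448+7·2·14=776; k=5: 356+0+7·16·14=1924 → min 776.
Length 6: A_1..A_6: k=1: 0+776+14·7·14=2148; k=2: 588+664+14·6·14=2428; k=3: 560+560+14·4·14=1904; k=4: 328+448+14·2·14=1168; k=5: 776+0+14·16·14=3912 → min 1168.
Optimal order: ((A_1 · (A_2 · (A_3 · A_4))) · (A_5 · A_6)) with cost 1168.

1168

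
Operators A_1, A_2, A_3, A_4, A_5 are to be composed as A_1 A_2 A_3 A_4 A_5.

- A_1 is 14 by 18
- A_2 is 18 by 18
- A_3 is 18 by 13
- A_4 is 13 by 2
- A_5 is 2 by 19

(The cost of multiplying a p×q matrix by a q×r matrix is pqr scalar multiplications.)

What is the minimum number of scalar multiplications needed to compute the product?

Adjacent pairs: A_1A_2 = 14·18·18 = 4536; A_2A_3 = 18·18·13 = 4212; A_3A_4 = 18·13·2 = 468; A_4A_5 = 13·2·19 = 494.
Length 3: A_1..A_3: k=1: 0+4212+14·18·13=7488; k=2: 4536+0+14·18·13=7812 → min 7488 | A_2..A_4: k=2: 0+468+18·18·2=1116; k=3: 4212+0+18·13·2=4680 → min 1116 | A_3..A_5: k=3: 0+494+18·13·19=4940; k=4: 468+0+18·2·19=1152 → min 1152.
Length 4: A_1..A_4: k=1: 0+1116+14·18·2=1620; k=2: 4536+468+14·18·2=5508; k=3: 7488+0+14·13·2=7852 → min 1620 | A_2..A_5: k=2: 0+1152+18·18·19=7308; k=3: 4212+494+18·13·19=9152; k=4: 1116+0+18·2·19=1800 → min 1800.
Length 5: A_1..A_5: k=1: 0+1800+14·18·19=6588; k=2: 4536+1152+14·18·19=10476; k=3: 7488+494+14·13·19=11440; k=4: 1620+0+14·2·19=2152 → min 2152.
Optimal order: ((A_1 (A_2 (A_3 A_4))) A_5) with cost 2152.

2152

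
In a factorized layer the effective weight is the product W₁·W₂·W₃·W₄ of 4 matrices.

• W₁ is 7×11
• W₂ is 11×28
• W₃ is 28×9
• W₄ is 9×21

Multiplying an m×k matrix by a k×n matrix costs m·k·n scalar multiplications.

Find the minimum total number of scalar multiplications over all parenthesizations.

4788

Adjacent pairs: W₁W₂ = 7·11·28 = 2156; W₂W₃ = 11·28·9 = 2772; W₃W₄ = 28·9·21 = 5292.
Length 3: W₁..W₃: k=1: 0+2772+7·11·9=3465; k=2: 2156+0+7·28·9=3920 → min 3465 | W₂..W₄: k=2: 0+5292+11·28·21=11760; k=3: 2772+0+11·9·21=4851 → min 4851.
Length 4: W₁..W₄: k=1: 0+4851+7·11·21=6468; k=2: 2156+5292+7·28·21=11564; k=3: 3465+0+7·9·21=4788 → min 4788.
Optimal order: ((W₁·(W₂·W₃))·W₄) with cost 4788.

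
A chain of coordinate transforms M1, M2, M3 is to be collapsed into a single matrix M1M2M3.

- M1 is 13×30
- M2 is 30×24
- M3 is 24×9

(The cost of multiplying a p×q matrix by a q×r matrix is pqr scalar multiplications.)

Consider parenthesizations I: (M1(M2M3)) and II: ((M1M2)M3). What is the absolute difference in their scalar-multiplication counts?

Order I = (M1(M2M3)): (M2M3): 30×24 by 24×9 → 30×9, cost 30·24·9 = 6480; (M1(M2M3)): 13×30 by 30×9 → 13×9, cost 13·30·9 = 3510; cumulative 9990. Total 9990.
Order II = ((M1M2)M3): (M1M2): 13×30 by 30×24 → 13×24, cost 13·30·24 = 9360; ((M1M2)M3): 13×24 by 24×9 → 13×9, cost 13·24·9 = 2808; cumulative 12168. Total 12168.
Difference: |9990 − 12168| = 2178.

2178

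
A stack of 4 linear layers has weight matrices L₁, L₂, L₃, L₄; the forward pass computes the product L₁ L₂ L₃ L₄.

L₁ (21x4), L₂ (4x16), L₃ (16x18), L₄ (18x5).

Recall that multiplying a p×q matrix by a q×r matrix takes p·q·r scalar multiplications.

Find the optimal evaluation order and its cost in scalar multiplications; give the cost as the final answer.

1932

Adjacent pairs: L₁L₂ = 21·4·16 = 1344; L₂L₃ = 4·16·18 = 1152; L₃L₄ = 16·18·5 = 1440.
Length 3: L₁..L₃: k=1: 0+1152+21·4·18=2664; k=2: 1344+0+21·16·18=7392 → min 2664 | L₂..L₄: k=2: 0+1440+4·16·5=1760; k=3: 1152+0+4·18·5=1512 → min 1512.
Length 4: L₁..L₄: k=1: 0+1512+21·4·5=1932; k=2: 1344+1440+21·16·5=4464; k=3: 2664+0+21·18·5=4554 → min 1932.
Optimal parenthesization: (L₁ ((L₂ L₃) L₄)) with cost 1932.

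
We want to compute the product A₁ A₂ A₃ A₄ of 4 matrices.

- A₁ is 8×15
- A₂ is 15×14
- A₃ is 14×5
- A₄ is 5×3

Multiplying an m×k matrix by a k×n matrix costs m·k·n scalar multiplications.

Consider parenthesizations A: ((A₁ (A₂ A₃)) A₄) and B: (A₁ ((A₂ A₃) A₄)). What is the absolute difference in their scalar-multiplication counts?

135

Order A = ((A₁ (A₂ A₃)) A₄): (A₂ A₃): 15×14 by 14×5 → 15×5, cost 15·14·5 = 1050; (A₁ (A₂ A₃)): 8×15 by 15×5 → 8×5, cost 8·15·5 = 600; cumulative 1650; ((A₁ (A₂ A₃)) A₄): 8×5 by 5×3 → 8×3, cost 8·5·3 = 120; cumulative 1770. Total 1770.
Order B = (A₁ ((A₂ A₃) A₄)): (A₂ A₃): 15×14 by 14×5 → 15×5, cost 15·14·5 = 1050; ((A₂ A₃) A₄): 15×5 by 5×3 → 15×3, cost 15·5·3 = 225; cumulative 1275; (A₁ ((A₂ A₃) A₄)): 8×15 by 15×3 → 8×3, cost 8·15·3 = 360; cumulative 1635. Total 1635.
Difference: |1770 − 1635| = 135.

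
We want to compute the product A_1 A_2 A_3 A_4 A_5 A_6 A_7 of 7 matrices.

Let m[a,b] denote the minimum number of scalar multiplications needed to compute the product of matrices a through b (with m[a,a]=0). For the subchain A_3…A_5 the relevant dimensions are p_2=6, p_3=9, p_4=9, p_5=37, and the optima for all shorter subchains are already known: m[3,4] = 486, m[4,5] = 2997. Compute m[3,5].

2484

m[3,5] = min over k∈[3,4] of m[3,k]+m[k+1,5]+p_{2}·p_k·p_{5}.
k=3: 0 + 2997 + 6·9·37 = 4995; k=4: 486 + 0 + 6·9·37 = 2484.
Minimum: 2484 at k=4.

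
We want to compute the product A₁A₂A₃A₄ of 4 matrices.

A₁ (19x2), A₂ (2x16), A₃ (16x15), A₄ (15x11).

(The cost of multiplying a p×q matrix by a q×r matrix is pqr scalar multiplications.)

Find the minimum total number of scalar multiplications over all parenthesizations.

Adjacent pairs: A₁A₂ = 19·2·16 = 608; A₂A₃ = 2·16·15 = 480; A₃A₄ = 16·15·11 = 2640.
Length 3: A₁..A₃: k=1: 0+480+19·2·15=1050; k=2: 608+0+19·16·15=5168 → min 1050 | A₂..A₄: k=2: 0+2640+2·16·11=2992; k=3: 480+0+2·15·11=810 → min 810.
Length 4: A₁..A₄: k=1: 0+810+19·2·11=1228; k=2: 608+2640+19·16·11=6592; k=3: 1050+0+19·15·11=4185 → min 1228.
Optimal order: (A₁((A₂A₃)A₄)) with cost 1228.

1228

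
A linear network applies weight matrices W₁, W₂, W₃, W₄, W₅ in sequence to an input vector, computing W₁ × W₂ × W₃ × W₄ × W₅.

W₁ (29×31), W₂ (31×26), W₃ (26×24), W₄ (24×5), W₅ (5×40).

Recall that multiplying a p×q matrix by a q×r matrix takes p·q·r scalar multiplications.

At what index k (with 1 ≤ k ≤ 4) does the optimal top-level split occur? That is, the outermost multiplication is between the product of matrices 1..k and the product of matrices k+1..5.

4

Adjacent pairs: W₁W₂ = 29·31·26 = 23374; W₂W₃ = 31·26·24 = 19344; W₃W₄ = 26·24·5 = 3120; W₄W₅ = 24·5·40 = 4800.
Length 3: W₁..W₃: k=1: 0+19344+29·31·24=40920; k=2: 23374+0+29·26·24=41470 → min 40920 | W₂..W₄: k=2: 0+3120+31·26·5=7150; k=3: 19344+0+31·24·5=23064 → min 7150 | W₃..W₅: k=3: 0+4800+26·24·40=29760; k=4: 3120+0+26·5·40=8320 → min 8320.
Length 4: W₁..W₄: k=1: 0+7150+29·31·5=11645; k=2: 23374+3120+29·26·5=30264; k=3: 40920+0+29·24·5=44400 → min 11645 | W₂..W₅: k=2: 0+8320+31·26·40=40560; k=3: 19344+4800+31·24·40=53904; k=4: 7150+0+31·5·40=13350 → min 13350.
Top-level splits: k=1: (W₁..W₁)·(W₂..W₅) → 0+13350+29·31·40 = 49310; k=2: (W₁..W₂)·(W₃..W₅) → 23374+8320+29·26·40 = 61854; k=3: (W₁..W₃)·(W₄..W₅) → 40920+4800+29·24·40 = 73560; k=4: (W₁..W₄)·(W₅..W₅) → 11645+0+29·5·40 = 17445.
Best split is after W₄, i.e. k = 4.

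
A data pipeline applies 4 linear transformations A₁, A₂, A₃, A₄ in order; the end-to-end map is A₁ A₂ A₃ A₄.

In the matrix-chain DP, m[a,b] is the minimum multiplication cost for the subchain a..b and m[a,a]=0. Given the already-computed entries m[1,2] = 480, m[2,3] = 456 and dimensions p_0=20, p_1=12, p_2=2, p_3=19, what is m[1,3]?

m[1,3] = min over k∈[1,2] of m[1,k]+m[k+1,3]+p_{0}·p_k·p_{3}.
k=1: 0 + 456 + 20·12·19 = 5016; k=2: 480 + 0 + 20·2·19 = 1240.
Minimum: 1240 at k=2.

1240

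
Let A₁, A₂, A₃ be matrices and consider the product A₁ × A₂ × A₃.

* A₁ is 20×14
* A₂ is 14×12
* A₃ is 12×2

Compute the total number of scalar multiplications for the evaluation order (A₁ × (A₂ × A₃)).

896

(A₂ × A₃): 14×12 by 12×2 → 14×2, cost 14·12·2 = 336
(A₁ × (A₂ × A₃)): 20×14 by 14×2 → 20×2, cost 20·14·2 = 560; cumulative 896
Total: 896 scalar multiplications.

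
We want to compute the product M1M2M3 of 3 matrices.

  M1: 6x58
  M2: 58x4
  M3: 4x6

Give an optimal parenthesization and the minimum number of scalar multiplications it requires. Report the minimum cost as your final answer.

1536

(M1(M2M3)): cost 3480.
((M1M2)M3): cost 1536.
Optimal: ((M1M2)M3) with cost 1536.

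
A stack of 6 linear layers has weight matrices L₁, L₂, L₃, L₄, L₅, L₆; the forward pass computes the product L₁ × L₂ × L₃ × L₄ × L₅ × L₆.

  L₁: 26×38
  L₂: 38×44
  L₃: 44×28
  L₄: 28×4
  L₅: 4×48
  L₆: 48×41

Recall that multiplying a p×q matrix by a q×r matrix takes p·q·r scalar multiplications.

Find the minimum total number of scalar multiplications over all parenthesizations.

Adjacent pairs: L₁L₂ = 26·38·44 = 43472; L₂L₃ = 38·44·28 = 46816; L₃L₄ = 44·28·4 = 4928; L₄L₅ = 28·4·48 = 5376; L₅L₆ = 4·48·41 = 7872.
Length 3: L₁..L₃: k=1: 0+46816+26·38·28=74480; k=2: 43472+0+26·44·28=75504 → min 74480 | L₂..L₄: k=2: 0+4928+38·44·4=11616; k=3: 46816+0+38·28·4=51072 → min 11616 | L₃..L₅: k=3: 0+5376+44·28·48=64512; k=4: 4928+0+44·4·48=13376 → min 13376 | L₄..L₆: k=4: 0+7872+28·4·41=12464; k=5: 5376+0+28·48·41=60480 → min 12464.
Length 4: L₁..L₄: k=1: 0+11616+26·38·4=15568; k=2: 43472+4928+26·44·4=52976; k=3: 74480+0+26·28·4=77392 → min 15568 | L₂..L₅: k=2: 0+13376+38·44·48=93632; k=3: 46816+5376+38·28·48=103264; k=4: 11616+0+38·4·48=18912 → min 18912 | L₃..L₆: k=3: 0+12464+44·28·41=62976; k=4: 4928+7872+44·4·41=20016; k=5: 13376+0+44·48·41=99968 → min 20016.
Length 5: L₁..L₅: k=1: 0+18912+26·38·48=66336; k=2: 43472+13376+26·44·48=111760; k=3: 74480+5376+26·28·48=114800; k=4: 15568+0+26·4·48=20560 → min 20560 | L₂..L₆: k=2: 0+20016+38·44·41=88568; k=3: 46816+12464+38·28·41=102904; k=4: 11616+7872+38·4·41=25720; k=5: 18912+0+38·48·41=93696 → min 25720.
Length 6: L₁..L₆: k=1: 0+25720+26·38·41=66228; k=2: 43472+20016+26·44·41=110392; k=3: 74480+12464+26·28·41=116792; k=4: 15568+7872+26·4·41=27704; k=5: 20560+0+26·48·41=71728 → min 27704.
Optimal order: ((L₁ × (L₂ × (L₃ × L₄))) × (L₅ × L₆)) with cost 27704.

27704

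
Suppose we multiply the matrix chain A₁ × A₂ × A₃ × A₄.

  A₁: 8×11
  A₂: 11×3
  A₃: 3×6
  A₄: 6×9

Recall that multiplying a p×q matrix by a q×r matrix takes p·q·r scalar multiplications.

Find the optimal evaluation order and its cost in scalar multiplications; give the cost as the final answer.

Adjacent pairs: A₁A₂ = 8·11·3 = 264; A₂A₃ = 11·3·6 = 198; A₃A₄ = 3·6·9 = 162.
Length 3: A₁..A₃: k=1: 0+198+8·11·6=726; k=2: 264+0+8·3·6=408 → min 408 | A₂..A₄: k=2: 0+162+11·3·9=459; k=3: 198+0+11·6·9=792 → min 459.
Length 4: A₁..A₄: k=1: 0+459+8·11·9=1251; k=2: 264+162+8·3·9=642; k=3: 408+0+8·6·9=840 → min 642.
Optimal parenthesization: ((A₁ × A₂) × (A₃ × A₄)) with cost 642.

642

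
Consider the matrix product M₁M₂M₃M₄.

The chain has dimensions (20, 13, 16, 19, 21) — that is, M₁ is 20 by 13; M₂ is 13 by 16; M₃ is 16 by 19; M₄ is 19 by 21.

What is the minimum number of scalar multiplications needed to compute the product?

Adjacent pairs: M₁M₂ = 20·13·16 = 4160; M₂M₃ = 13·16·19 = 3952; M₃M₄ = 16·19·21 = 6384.
Length 3: M₁..M₃: k=1: 0+3952+20·13·19=8892; k=2: 4160+0+20·16·19=10240 → min 8892 | M₂..M₄: k=2: 0+6384+13·16·21=10752; k=3: 3952+0+13·19·21=9139 → min 9139.
Length 4: M₁..M₄: k=1: 0+9139+20·13·21=14599; k=2: 4160+6384+20·16·21=17264; k=3: 8892+0+20·19·21=16872 → min 14599.
Optimal order: (M₁((M₂M₃)M₄)) with cost 14599.

14599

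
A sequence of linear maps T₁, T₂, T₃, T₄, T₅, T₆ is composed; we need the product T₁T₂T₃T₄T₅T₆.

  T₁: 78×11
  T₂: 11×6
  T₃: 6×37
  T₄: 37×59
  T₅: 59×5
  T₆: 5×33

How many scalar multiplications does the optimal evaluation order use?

29515

Adjacent pairs: T₁T₂ = 78·11·6 = 5148; T₂T₃ = 11·6·37 = 2442; T₃T₄ = 6·37·59 = 13098; T₄T₅ = 37·59·5 = 10915; T₅T₆ = 59·5·33 = 9735.
Length 3: T₁..T₃: k=1: 0+2442+78·11·37=34188; k=2: 5148+0+78·6·37=22464 → min 22464 | T₂..T₄: k=2: 0+13098+11·6·59=16992; k=3: 2442+0+11·37·59=26455 → min 16992 | T₃..T₅: k=3: 0+10915+6·37·5=12025; k=4: 13098+0+6·59·5=14868 → min 12025 | T₄..T₆: k=4: 0+9735+37·59·33=81774; k=5: 10915+0+37·5·33=17020 → min 17020.
Length 4: T₁..T₄: k=1: 0+16992+78·11·59=67614; k=2: 5148+13098+78·6·59=45858; k=3: 22464+0+78·37·59=192738 → min 45858 | T₂..T₅: k=2: 0+12025+11·6·5=12355; k=3: 2442+10915+11·37·5=15392; k=4: 16992+0+11·59·5=20237 → min 12355 | T₃..T₆: k=3: 0+17020+6·37·33=24346; k=4: 13098+9735+6·59·33=34515; k=5: 12025+0+6·5·33=13015 → min 13015.
Length 5: T₁..T₅: k=1: 0+12355+78·11·5=16645; k=2: 5148+12025+78·6·5=19513; k=3: 22464+10915+78·37·5=47809; k=4: 45858+0+78·59·5=68868 → min 16645 | T₂..T₆: k=2: 0+13015+11·6·33=15193; k=3: 2442+17020+11·37·33=32893; k=4: 16992+9735+11·59·33=48144; k=5: 12355+0+11·5·33=14170 → min 14170.
Length 6: T₁..T₆: k=1: 0+14170+78·11·33=42484; k=2: 5148+13015+78·6·33=33607; k=3: 22464+17020+78·37·33=134722; k=4: 45858+9735+78·59·33=207459; k=5: 16645+0+78·5·33=29515 → min 29515.
Optimal order: ((T₁(T₂(T₃(T₄T₅))))T₆) with cost 29515.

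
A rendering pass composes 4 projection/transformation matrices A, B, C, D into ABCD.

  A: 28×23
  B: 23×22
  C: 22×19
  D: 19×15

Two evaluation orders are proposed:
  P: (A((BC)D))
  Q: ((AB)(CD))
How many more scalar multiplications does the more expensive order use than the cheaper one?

Order P = (A((BC)D)): (BC): 23×22 by 22×19 → 23×19, cost 23·22·19 = 9614; ((BC)D): 23×19 by 19×15 → 23×15, cost 23·19·15 = 6555; cumulative 16169; (A((BC)D)): 28×23 by 23×15 → 28×15, cost 28·23·15 = 9660; cumulative 25829. Total 25829.
Order Q = ((AB)(CD)): (AB): 28×23 by 23×22 → 28×22, cost 28·23·22 = 14168; (CD): 22×19 by 19×15 → 22×15, cost 22·19·15 = 6270; ((AB)(CD)): 28×22 by 22×15 → 28×15, cost 28·22·15 = 9240; cumulative 29678. Total 29678.
Difference: |25829 − 29678| = 3849.

3849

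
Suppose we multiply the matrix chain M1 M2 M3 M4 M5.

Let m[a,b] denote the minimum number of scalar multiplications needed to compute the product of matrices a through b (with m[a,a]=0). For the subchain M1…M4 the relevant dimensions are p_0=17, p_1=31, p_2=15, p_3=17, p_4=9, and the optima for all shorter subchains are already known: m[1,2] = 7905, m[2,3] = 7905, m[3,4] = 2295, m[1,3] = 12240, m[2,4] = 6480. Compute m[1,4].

11223

m[1,4] = min over k∈[1,3] of m[1,k]+m[k+1,4]+p_{0}·p_k·p_{4}.
k=1: 0 + 6480 + 17·31·9 = 11223; k=2: 7905 + 2295 + 17·15·9 = 12495; k=3: 12240 + 0 + 17·17·9 = 14841.
Minimum: 11223 at k=1.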